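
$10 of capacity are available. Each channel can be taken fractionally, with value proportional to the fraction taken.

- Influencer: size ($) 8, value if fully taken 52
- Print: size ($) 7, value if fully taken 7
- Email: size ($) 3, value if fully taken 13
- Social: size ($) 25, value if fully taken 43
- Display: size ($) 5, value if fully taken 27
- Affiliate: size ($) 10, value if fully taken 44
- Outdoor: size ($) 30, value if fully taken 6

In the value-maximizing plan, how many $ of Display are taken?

Sort by value density: Influencer 52/8≈6.5, Display 27/5≈5.4, Affiliate 44/10≈4.4, Email 13/3≈4.33, Social 43/25≈1.72, Print 7/7≈1, Outdoor 6/30≈0.2.
Influencer: take in full, 8 $ for value 52 — 2 left.
Only 2 $ remain; take 2/5 of Display for value 27×2/5 = 10.8.

2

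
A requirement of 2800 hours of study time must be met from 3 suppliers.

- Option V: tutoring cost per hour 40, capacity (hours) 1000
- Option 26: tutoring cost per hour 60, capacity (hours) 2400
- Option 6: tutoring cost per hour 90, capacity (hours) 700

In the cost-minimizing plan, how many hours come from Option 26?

1800

Use suppliers in increasing cost order.
Option V at 40: take all 1000 hours ; 1800 still needed.
Option 26 (60): take the remaining 1800 ; done.
Option 6: unused.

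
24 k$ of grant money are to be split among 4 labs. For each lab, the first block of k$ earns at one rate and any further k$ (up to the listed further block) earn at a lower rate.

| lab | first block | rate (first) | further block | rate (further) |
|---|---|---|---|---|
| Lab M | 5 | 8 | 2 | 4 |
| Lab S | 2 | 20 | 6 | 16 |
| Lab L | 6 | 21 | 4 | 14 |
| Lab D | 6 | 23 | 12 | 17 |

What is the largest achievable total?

Rank every tier by rate: Lab D/tier1 23 > Lab L/tier1 21 > Lab S/tier1 20 > Lab D/tier2 17 > Lab S/tier2 16 > Lab L/tier2 14 > Lab M/tier1 8 > Lab M/tier2 4.
Fill Lab D tier1 block (6 at 23) → 18 left.
Lab L tier1 at 21: fill all 6 → 12 left.
Fill Lab S tier1 block (2 at 20) → 10 left.
Lab D/tier2: +10 of 12 at 17; pool empty.
Total = 23×6 + 21×6 + 20×2 + 17×10 = 474.

474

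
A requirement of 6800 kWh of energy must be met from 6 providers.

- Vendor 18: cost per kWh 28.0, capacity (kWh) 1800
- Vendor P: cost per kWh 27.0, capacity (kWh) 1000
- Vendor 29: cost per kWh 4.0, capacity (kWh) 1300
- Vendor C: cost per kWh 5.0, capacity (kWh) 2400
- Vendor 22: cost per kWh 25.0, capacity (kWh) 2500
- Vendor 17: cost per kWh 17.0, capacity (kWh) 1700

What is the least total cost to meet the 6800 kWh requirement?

81100

Fill from the cheapest provider first.
Vendor 29 at 4.0: take all 1300 kWh ; 5500 still needed.
Vendor C at 5.0: take all 2400 kWh ; 3100 still needed.
Take 1700 from Vendor 17 at 17.0 ; need 1400 more.
Vendor 22 at 25.0: take 1400 of its 2500 ; requirement met.
Vendor P, Vendor 18: unused.
Cost = 1300×4.0 + 2400×5.0 + 1700×17.0 + 1400×25.0 = 81100.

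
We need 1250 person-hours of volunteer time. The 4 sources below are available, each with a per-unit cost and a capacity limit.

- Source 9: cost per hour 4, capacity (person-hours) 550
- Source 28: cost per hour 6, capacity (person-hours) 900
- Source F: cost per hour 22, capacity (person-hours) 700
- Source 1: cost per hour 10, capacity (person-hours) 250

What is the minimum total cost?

Use sources in increasing cost order.
Source 9 (4): use full 550 — 700 person-hours to go.
Source 28 at 6: take 700 of its 900 — requirement met.
Source 1, Source F: unused.
Cost = 550×4 + 700×6 = 6400.

6400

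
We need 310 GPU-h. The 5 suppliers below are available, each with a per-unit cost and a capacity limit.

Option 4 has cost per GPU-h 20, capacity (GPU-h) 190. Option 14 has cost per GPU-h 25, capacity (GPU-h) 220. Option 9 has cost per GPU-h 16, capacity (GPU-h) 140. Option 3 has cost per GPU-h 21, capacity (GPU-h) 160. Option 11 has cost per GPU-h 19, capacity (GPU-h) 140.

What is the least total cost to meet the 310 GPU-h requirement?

5500

Cheapest first:
Option 9 (16): use full 140 — 170 GPU-h to go.
Option 11 (19): use full 140 — 30 GPU-h to go.
Option 4 at 20: take 30 of its 190 — requirement met.
Option 3, Option 14: unused.
Cost = 140×16 + 140×19 + 30×20 = 5500.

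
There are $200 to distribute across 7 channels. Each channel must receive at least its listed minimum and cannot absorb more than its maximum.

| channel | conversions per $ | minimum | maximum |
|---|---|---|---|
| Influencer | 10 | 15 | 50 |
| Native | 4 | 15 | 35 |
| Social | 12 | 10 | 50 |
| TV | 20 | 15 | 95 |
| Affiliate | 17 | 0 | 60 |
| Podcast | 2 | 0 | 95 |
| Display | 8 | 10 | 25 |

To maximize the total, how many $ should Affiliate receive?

Meeting every minimum uses 15+15+10+15+0+0+10 = 65 $, leaving 135.
Highest conversions per $ first: TV 20 > Affiliate 17 > Social 12 > Influencer 10 > Display 8 > Native 4 > Podcast 2.
Give TV 80 more to hit its cap of 95 — 55 left.
Affiliate has room for 60 more but only 55 remain, so it gets 55.

55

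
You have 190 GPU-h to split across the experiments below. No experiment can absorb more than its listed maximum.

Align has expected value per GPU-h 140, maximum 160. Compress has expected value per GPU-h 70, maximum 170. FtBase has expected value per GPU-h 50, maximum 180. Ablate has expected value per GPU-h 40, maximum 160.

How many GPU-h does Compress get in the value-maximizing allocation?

30

Rank by expected value per GPU-h: Align 140 > Compress 70 > FtBase 50 > Ablate 40.
Align: +160 to 160 (cap) → 30 left.
Compress has room for 170 but only 30 remain, so it gets 30.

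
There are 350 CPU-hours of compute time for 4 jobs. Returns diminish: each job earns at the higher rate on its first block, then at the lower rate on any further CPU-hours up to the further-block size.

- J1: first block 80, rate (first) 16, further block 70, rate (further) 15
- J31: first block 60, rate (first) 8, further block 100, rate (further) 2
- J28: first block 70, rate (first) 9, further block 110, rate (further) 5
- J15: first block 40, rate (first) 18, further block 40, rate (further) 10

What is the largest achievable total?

4480

Treat each block as its own option and order by rate: J15/T1 18 > J1/T1 16 > J1/T2 15 > J15/T2 10 > J28/T1 9 > J31/T1 8 > J28/T2 5 > J31/T2 2.
J15/T1 (18): +40 — 310 left.
J1 T1 at 16: fill all 80 — 230 left.
Fill J1 T2 block (70 at 15) — 160 left.
J15/T2 (10): +40 — 120 left.
J28 T1 at 9: fill all 70 — 50 left.
J31 T1 at 8: only 50 left, fill 50.
Total = 18×40 + 16×80 + 15×70 + 10×40 + 9×70 + 8×50 = 4480.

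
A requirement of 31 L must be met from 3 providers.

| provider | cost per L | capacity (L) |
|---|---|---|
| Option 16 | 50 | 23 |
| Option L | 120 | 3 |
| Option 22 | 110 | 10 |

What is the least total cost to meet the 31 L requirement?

Cheapest first:
Take 23 from Option 16 at 50 ; need 8 more.
Option 22 at 110: take 8 of its 10 ; requirement met.
Option L: unused.
Cost = 23×50 + 8×110 = 2030.

2030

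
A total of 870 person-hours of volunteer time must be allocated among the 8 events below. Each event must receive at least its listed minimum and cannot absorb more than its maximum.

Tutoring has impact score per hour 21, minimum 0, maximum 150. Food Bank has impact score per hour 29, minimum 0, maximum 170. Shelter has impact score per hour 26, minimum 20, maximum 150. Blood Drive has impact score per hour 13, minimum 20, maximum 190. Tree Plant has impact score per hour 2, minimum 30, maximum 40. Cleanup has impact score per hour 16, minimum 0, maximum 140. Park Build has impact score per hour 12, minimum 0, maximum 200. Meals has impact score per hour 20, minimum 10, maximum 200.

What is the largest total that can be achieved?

18670

Meeting every minimum uses 0+0+20+20+30+0+0+10 = 80 person-hours, leaving 790.
Highest impact score per hour first: Food Bank 29 > Shelter 26 > Tutoring 21 > Meals 20 > Cleanup 16 > Blood Drive 13 > Park Build 12 > Tree Plant 2.
Food Bank takes 170 more to reach its cap of 170 ; 620 left.
Shelter: +130 to 150 (cap) ; 490 left.
Tutoring takes 150 more to reach its cap of 150 ; 340 left.
Meals: +190 to 200 (cap) ; 150 left.
Give Cleanup 140 more to hit its cap of 140 ; 10 left.
Blood Drive: +10 (room for 170) → 30. Pool exhausted.
Total = 21×150 + 29×170 + 26×150 + 13×30 + 2×30 + 16×140 + 20×200 = 18670.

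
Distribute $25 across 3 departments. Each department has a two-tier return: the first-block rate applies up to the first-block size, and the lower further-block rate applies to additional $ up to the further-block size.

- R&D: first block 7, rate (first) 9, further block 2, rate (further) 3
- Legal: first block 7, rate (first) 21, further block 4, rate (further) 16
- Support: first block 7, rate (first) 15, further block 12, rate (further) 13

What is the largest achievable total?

Order all 6 blocks by rate: Legal/first 21 > Legal/second 16 > Support/first 15 > Support/second 13 > R&D/first 9 > R&D/second 3.
Legal/first (21): +7 — 18 left.
Fill Legal second block (4 at 16) — 14 left.
Support first at 15: fill all 7 — 7 left.
Support/second: +7 of 12 at 13; pool empty.
Total = 21×7 + 16×4 + 15×7 + 13×7 = 407.

407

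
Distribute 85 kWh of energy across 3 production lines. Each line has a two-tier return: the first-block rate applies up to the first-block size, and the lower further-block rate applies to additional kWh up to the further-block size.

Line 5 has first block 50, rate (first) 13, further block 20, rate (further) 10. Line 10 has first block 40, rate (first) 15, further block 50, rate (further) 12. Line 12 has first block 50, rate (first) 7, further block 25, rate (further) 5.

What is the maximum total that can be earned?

Treat each block as its own option and order by rate: Line 10/T1 15 > Line 5/T1 13 > Line 10/T2 12 > Line 5/T2 10 > Line 12/T1 7 > Line 12/T2 5.
Line 10/T1 (15): +40 → 45 left.
Line 5 T1 at 13: only 45 left, fill 45.
Total = 15×40 + 13×45 = 1185.

1185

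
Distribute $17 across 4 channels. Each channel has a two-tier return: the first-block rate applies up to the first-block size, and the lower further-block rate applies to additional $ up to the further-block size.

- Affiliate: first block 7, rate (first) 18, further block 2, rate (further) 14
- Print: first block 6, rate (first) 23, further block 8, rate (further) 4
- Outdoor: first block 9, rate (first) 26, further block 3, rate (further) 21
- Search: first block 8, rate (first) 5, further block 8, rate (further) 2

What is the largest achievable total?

Rank every tier by rate: Outdoor/tier1 26 > Print/tier1 23 > Outdoor/tier2 21 > Affiliate/tier1 18 > Affiliate/tier2 14 > Search/tier1 5 > Print/tier2 4 > Search/tier2 2.
Outdoor/tier1 (26): +9 ; 8 left.
Print tier1 at 23: fill all 6 ; 2 left.
2 remain; put them into Outdoor tier2 at 21.
Total = 26×9 + 23×6 + 21×2 = 414.

414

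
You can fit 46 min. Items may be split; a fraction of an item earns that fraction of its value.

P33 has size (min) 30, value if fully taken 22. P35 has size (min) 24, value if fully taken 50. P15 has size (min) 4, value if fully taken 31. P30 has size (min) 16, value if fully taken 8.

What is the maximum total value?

Sort by value density: P15 31/4≈7.75, P35 50/24≈2.08, P33 22/30≈0.733, P30 8/16≈0.5.
All 4 min of P15 fit (value 31) ; 42 remain.
Take all of P35 (24 min, value 50) ; 18 min left.
Only 18 min remain; take 18/30 of P33 for value 22×18/30 = 13.2.
Total value = 94.2.

94.2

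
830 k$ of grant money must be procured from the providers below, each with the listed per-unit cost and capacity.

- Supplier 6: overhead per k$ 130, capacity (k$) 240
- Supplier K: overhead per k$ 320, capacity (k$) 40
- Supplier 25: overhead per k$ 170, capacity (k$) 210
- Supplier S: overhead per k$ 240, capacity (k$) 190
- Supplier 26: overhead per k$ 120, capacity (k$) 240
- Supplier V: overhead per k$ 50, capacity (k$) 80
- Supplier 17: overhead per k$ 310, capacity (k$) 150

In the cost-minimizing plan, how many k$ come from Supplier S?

60

Cheapest first:
Supplier V at 50: take all 80 k$ — 750 still needed.
Take 240 from Supplier 26 at 120 — need 510 more.
Supplier 6 at 130: take all 240 k$ — 270 still needed.
Supplier 25 at 170: take all 210 k$ — 60 still needed.
Take 60 from Supplier S at 240 to finish.
Supplier 17, Supplier K: unused.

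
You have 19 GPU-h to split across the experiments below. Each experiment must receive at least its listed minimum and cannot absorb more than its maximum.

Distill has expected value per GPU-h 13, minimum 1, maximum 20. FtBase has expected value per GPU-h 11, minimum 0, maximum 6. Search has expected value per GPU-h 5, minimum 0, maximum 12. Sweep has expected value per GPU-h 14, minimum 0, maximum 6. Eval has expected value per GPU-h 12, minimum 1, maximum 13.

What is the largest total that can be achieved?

Meeting every minimum uses 1+0+0+0+1 = 2 GPU-h, leaving 17.
Highest expected value per GPU-h first: Sweep 14 > Distill 13 > Eval 12 > FtBase 11 > Search 5.
Sweep takes 6 more to reach its cap of 6 → 11 left.
Distill has room for 19 more but only 11 remain, so it gets 12.
Total = 13×12 + 14×6 + 12×1 = 252.

252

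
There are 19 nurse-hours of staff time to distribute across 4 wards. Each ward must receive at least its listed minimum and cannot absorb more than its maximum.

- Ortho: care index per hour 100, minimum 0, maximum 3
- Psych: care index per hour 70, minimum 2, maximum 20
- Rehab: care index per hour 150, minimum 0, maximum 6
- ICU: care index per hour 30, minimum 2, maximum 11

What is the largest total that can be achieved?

1820

Meeting every minimum uses 0+2+0+2 = 4 nurse-hours, leaving 15.
Highest care index per hour first: Rehab 150 > Ortho 100 > Psych 70 > ICU 30.
Rehab: +6 to 6 (cap) ; 9 left.
Ortho: +3 to 3 (cap) ; 6 left.
Psych has room for 18 more but only 6 remain, so it gets 8.
Total = 100×3 + 70×8 + 150×6 + 30×2 = 1820.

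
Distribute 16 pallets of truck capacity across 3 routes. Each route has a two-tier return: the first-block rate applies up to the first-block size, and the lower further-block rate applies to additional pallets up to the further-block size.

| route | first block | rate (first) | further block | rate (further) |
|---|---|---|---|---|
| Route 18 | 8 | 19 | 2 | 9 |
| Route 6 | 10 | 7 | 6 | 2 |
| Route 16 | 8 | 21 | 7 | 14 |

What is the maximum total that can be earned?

Rank every tier by rate: Route 16/T1 21 > Route 18/T1 19 > Route 16/T2 14 > Route 18/T2 9 > Route 6/T1 7 > Route 6/T2 2.
Route 16/T1 (21): +8 — 8 left.
Route 18 T1 at 19: fill all 8 — 0 left.
Total = 21×8 + 19×8 = 320.

320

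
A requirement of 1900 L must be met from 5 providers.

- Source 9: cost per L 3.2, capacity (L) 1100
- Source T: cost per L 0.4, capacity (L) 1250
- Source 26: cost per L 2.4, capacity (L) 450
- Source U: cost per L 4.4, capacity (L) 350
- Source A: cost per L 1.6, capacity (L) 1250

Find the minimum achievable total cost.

Use providers in increasing cost order.
Take 1250 from Source T at 0.4 → need 650 more.
Take 650 from Source A at 1.6 to finish.
Source 26, Source 9, Source U: unused.
Cost = 1250×0.4 + 650×1.6 = 1540.

1540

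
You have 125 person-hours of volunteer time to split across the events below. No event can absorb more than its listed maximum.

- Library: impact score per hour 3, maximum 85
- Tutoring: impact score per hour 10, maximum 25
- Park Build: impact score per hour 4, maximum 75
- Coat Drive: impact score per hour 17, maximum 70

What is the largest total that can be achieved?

1560

Rank by impact score per hour: Coat Drive 17 > Tutoring 10 > Park Build 4 > Library 3.
Coat Drive takes 70 to reach its cap of 70 → 55 left.
Tutoring takes 25 to reach its cap of 25 → 30 left.
Only 30 left; Park Build takes them to reach 30.
Total = 10×25 + 4×30 + 17×70 = 1560.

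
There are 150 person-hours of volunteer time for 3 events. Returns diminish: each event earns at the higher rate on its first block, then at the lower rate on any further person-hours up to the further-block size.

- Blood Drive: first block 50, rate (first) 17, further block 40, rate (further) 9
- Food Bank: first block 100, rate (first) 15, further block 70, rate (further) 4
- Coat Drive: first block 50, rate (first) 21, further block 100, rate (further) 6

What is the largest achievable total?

2650

Rank every tier by rate: Coat Drive/tier1 21 > Blood Drive/tier1 17 > Food Bank/tier1 15 > Blood Drive/tier2 9 > Coat Drive/tier2 6 > Food Bank/tier2 4.
Fill Coat Drive tier1 block (50 at 21) — 100 left.
Blood Drive tier1 at 17: fill all 50 — 50 left.
Food Bank tier1 at 15: only 50 left, fill 50.
Total = 21×50 + 17×50 + 15×50 = 2650.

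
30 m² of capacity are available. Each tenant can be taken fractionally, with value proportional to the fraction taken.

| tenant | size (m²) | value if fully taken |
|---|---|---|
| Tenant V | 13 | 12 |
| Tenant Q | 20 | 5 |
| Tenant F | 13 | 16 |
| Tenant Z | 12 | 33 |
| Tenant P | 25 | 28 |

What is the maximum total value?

Sort by value density: Tenant Z 33/12≈2.75, Tenant F 16/13≈1.23, Tenant P 28/25≈1.12, Tenant V 12/13≈0.923, Tenant Q 5/20≈0.25.
Take all of Tenant Z (12 m², value 33) → 18 m² left.
Take all of Tenant F (13 m², value 16) → 5 m² left.
Only 5 m² remain; take 5/25 of Tenant P for value 28×5/25 = 5.6.
Total value = 54.6.

54.6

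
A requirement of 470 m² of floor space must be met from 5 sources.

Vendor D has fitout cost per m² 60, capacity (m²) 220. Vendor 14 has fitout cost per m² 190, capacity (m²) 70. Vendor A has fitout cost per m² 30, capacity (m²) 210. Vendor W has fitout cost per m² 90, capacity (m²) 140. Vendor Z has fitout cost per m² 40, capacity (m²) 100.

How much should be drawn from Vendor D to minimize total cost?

Cheapest first:
Vendor A (30): use full 210 — 260 m² to go.
Take 100 from Vendor Z at 40 — need 160 more.
Take 160 from Vendor D at 60 to finish.
Vendor W, Vendor 14: unused.

160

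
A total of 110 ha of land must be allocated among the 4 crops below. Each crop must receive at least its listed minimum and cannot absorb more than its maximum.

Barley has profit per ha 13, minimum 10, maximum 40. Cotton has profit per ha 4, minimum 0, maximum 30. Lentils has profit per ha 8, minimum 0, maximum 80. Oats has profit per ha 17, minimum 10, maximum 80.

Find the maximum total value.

Meeting every minimum uses 10+0+0+10 = 20 ha, leaving 90.
Highest profit per ha first: Oats 17 > Barley 13 > Lentils 8 > Cotton 4.
Oats: +70 to 80 (cap) → 20 left.
Barley has room for 30 more but only 20 remain, so it gets 30.
Total = 13×30 + 17×80 = 1750.

1750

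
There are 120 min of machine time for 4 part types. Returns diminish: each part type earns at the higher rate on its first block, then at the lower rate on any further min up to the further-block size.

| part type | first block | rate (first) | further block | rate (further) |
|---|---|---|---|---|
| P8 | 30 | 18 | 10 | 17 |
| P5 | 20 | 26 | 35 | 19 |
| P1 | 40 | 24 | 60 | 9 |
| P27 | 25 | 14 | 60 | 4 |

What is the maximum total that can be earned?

Rank every tier by rate: P5/first 26 > P1/first 24 > P5/second 19 > P8/first 18 > P8/second 17 > P27/first 14 > P1/second 9 > P27/second 4.
P5 first at 26: fill all 20 → 100 left.
P1/first (24): +40 → 60 left.
P5/second (19): +35 → 25 left.
P8/first: +25 of 30 at 18; pool empty.
Total = 26×20 + 24×40 + 19×35 + 18×25 = 2595.

2595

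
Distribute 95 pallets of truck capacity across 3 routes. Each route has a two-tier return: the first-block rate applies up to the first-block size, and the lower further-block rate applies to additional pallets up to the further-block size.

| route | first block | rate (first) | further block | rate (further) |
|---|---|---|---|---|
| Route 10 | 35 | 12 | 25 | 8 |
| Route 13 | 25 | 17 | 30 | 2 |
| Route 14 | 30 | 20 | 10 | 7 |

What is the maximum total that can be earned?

1485

Rank every tier by rate: Route 14/first 20 > Route 13/first 17 > Route 10/first 12 > Route 10/second 8 > Route 14/second 7 > Route 13/second 2.
Route 14 first at 20: fill all 30 — 65 left.
Fill Route 13 first block (25 at 17) — 40 left.
Fill Route 10 first block (35 at 12) — 5 left.
Route 10/second: +5 of 25 at 8; pool empty.
Total = 20×30 + 17×25 + 12×35 + 8×5 = 1485.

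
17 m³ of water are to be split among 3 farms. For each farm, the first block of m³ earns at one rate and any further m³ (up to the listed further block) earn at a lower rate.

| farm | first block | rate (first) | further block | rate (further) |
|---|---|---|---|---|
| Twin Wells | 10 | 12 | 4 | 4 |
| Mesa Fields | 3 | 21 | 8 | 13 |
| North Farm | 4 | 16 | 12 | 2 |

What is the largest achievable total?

Order all 6 blocks by rate: Mesa Fields/T1 21 > North Farm/T1 16 > Mesa Fields/T2 13 > Twin Wells/T1 12 > Twin Wells/T2 4 > North Farm/T2 2.
Mesa Fields/T1 (21): +3 → 14 left.
North Farm/T1 (16): +4 → 10 left.
Mesa Fields/T2 (13): +8 → 2 left.
Twin Wells/T1: +2 of 10 at 12; pool empty.
Total = 21×3 + 16×4 + 13×8 + 12×2 = 255.

255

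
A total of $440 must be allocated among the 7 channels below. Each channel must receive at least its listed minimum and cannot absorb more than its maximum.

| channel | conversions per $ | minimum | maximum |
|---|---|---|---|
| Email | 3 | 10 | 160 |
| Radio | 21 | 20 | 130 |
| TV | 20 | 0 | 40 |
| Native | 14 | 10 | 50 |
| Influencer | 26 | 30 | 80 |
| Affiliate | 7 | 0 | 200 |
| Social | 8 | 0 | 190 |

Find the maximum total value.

7380

Meeting every minimum uses 10+20+0+10+30+0+0 = 70 $, leaving 370.
Highest conversions per $ first: Influencer 26 > Radio 21 > TV 20 > Native 14 > Social 8 > Affiliate 7 > Email 3.
Influencer: +50 to 80 (cap) → 320 left.
Radio: +110 to 130 (cap) → 210 left.
TV: +40 to 40 (cap) → 170 left.
Native takes 40 more to reach its cap of 50 → 130 left.
Social has room for 190 more but only 130 remain, so it gets 130.
Total = 3×10 + 21×130 + 20×40 + 14×50 + 26×80 + 8×130 = 7380.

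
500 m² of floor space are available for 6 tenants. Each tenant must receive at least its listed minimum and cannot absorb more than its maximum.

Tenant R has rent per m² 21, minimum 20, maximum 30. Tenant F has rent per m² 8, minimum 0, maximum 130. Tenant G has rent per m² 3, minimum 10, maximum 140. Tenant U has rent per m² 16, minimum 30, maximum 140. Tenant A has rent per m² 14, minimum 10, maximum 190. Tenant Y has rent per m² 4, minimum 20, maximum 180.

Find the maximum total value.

Meeting every minimum uses 20+0+10+30+10+20 = 90 m², leaving 410.
Order the tenants by rent per m²: Tenant R 21 > Tenant U 16 > Tenant A 14 > Tenant F 8 > Tenant Y 4 > Tenant G 3.
Tenant R takes 10 more to reach its cap of 30 — 400 left.
Give Tenant U 110 more to hit its cap of 140 — 290 left.
Tenant A takes 180 more to reach its cap of 190 — 110 left.
Tenant F: +110 (room for 130) → 110. Pool exhausted.
Total = 21×30 + 8×110 + 3×10 + 16×140 + 14×190 + 4×20 = 6520.

6520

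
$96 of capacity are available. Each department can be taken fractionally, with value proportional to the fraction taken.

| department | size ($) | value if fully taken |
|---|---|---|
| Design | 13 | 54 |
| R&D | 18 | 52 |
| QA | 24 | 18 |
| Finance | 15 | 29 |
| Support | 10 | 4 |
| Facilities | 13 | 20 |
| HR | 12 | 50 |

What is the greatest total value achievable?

223.4

Rank by value-to-size ratio: HR 50/12≈4.17, Design 54/13≈4.15, R&D 52/18≈2.89, Finance 29/15≈1.93, Facilities 20/13≈1.54, QA 18/24≈0.75, Support 4/10≈0.4.
HR: take in full, 12 $ for value 50 — 84 left.
Take all of Design (13 $, value 54) — 71 $ left.
R&D: take in full, 18 $ for value 52 — 53 left.
Take all of Finance (15 $, value 29) — 38 $ left.
Facilities: take in full, 13 $ for value 20 — 25 left.
All 24 $ of QA fit (value 18) — 1 remain.
Only 1 $ remain; take 1/10 of Support for value 4×1/10 = 0.4.
Total value = 223.4.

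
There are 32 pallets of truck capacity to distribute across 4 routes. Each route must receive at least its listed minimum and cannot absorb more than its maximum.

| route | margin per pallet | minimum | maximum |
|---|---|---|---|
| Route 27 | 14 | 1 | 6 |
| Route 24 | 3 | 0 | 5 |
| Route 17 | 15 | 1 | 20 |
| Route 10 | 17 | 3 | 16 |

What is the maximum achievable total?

511

Meeting every minimum uses 1+0+1+3 = 5 pallets, leaving 27.
Highest margin per pallet first: Route 10 17 > Route 17 15 > Route 27 14 > Route 24 3.
Give Route 10 13 more to hit its cap of 16 → 14 left.
Route 17: +14 (room for 19) → 15. Pool exhausted.
Total = 14×1 + 15×15 + 17×16 = 511.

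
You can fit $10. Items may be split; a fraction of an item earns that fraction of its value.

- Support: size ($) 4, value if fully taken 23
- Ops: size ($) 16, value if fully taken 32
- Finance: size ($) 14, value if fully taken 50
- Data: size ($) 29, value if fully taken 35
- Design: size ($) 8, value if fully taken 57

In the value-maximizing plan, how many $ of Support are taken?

2

Best value per unit of size first: Design 57/8≈7.12, Support 23/4≈5.75, Finance 50/14≈3.57, Ops 32/16≈2, Data 35/29≈1.21.
Design: take in full, 8 $ for value 57 → 2 left.
Only 2 $ remain; take 2/4 of Support for value 23×2/4 = 11.5.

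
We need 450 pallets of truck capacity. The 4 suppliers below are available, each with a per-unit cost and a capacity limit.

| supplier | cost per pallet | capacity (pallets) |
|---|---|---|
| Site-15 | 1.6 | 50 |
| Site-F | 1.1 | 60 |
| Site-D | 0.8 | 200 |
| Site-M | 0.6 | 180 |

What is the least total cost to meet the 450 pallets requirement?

Fill from the cheapest supplier first.
Site-M at 0.6: take all 180 pallets — 270 still needed.
Take 200 from Site-D at 0.8 — need 70 more.
Site-F at 1.1: take all 60 pallets — 10 still needed.
Site-15 at 1.6: take 10 of its 50 — requirement met.
Cost = 180×0.6 + 200×0.8 + 60×1.1 + 10×1.6 = 350.

350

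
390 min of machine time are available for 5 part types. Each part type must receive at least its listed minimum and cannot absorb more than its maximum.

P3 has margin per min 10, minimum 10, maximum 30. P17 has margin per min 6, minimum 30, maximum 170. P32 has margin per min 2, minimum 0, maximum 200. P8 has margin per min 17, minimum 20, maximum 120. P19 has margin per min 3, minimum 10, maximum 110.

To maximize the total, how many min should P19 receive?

Meeting every minimum uses 10+30+0+20+10 = 70 min, leaving 320.
Rank by margin per min: P8 17 > P3 10 > P17 6 > P19 3 > P32 2.
P8: +100 to 120 (cap) → 220 left.
Give P3 20 more to hit its cap of 30 → 200 left.
P17: +140 to 170 (cap) → 60 left.
Only 60 left; P19 takes them to reach 70.

70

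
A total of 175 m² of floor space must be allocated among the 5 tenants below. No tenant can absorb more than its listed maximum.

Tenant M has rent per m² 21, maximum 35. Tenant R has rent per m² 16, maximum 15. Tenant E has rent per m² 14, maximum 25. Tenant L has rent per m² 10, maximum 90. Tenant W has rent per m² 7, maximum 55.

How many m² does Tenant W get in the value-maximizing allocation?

Rank by rent per m²: Tenant M 21 > Tenant R 16 > Tenant E 14 > Tenant L 10 > Tenant W 7.
Tenant M takes 35 to reach its cap of 35 — 140 left.
Give Tenant R 15 to hit its cap of 15 — 125 left.
Tenant E takes 25 to reach its cap of 25 — 100 left.
Tenant L takes 90 to reach its cap of 90 — 10 left.
Tenant W: +10 (room for 55) → 10. Pool exhausted.

10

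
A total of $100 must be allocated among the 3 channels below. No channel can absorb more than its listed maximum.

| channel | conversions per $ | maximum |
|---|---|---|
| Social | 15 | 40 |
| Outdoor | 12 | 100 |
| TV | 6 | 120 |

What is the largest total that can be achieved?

1320

Highest conversions per $ first: Social 15 > Outdoor 12 > TV 6.
Social takes 40 to reach its cap of 40 → 60 left.
Outdoor: +60 (room for 100) → 60. Pool exhausted.
Total = 15×40 + 12×60 = 1320.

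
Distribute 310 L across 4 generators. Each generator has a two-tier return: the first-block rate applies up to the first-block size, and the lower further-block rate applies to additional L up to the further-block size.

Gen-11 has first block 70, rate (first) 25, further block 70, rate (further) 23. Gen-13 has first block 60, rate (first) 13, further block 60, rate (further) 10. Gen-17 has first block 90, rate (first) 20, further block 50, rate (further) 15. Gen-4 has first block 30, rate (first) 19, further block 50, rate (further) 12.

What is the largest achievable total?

Rank every tier by rate: Gen-11/tier1 25 > Gen-11/tier2 23 > Gen-17/tier1 20 > Gen-4/tier1 19 > Gen-17/tier2 15 > Gen-13/tier1 13 > Gen-4/tier2 12 > Gen-13/tier2 10.
Fill Gen-11 tier1 block (70 at 25) → 240 left.
Fill Gen-11 tier2 block (70 at 23) → 170 left.
Gen-17 tier1 at 20: fill all 90 → 80 left.
Fill Gen-4 tier1 block (30 at 19) → 50 left.
Fill Gen-17 tier2 block (50 at 15) → 0 left.
Total = 25×70 + 23×70 + 20×90 + 19×30 + 15×50 = 6480.

6480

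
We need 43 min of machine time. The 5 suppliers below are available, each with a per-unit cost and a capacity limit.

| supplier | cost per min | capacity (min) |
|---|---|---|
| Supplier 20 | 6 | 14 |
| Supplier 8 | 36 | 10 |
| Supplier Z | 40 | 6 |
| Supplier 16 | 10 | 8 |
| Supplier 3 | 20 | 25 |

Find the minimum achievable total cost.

584

Cheapest first:
Take 14 from Supplier 20 at 6 → need 29 more.
Supplier 16 (10): use full 8 → 21 min to go.
Take 21 from Supplier 3 at 20 to finish.
Supplier 8, Supplier Z: unused.
Cost = 14×6 + 8×10 + 21×20 = 584.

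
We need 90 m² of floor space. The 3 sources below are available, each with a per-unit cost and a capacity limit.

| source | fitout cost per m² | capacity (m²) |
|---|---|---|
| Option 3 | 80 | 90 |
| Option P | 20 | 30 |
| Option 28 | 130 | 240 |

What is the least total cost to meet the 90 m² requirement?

Cheapest first:
Option P (20): use full 30 — 60 m² to go.
Option 3 (80): take the remaining 60 — done.
Option 28: unused.
Cost = 30×20 + 60×80 = 5400.

5400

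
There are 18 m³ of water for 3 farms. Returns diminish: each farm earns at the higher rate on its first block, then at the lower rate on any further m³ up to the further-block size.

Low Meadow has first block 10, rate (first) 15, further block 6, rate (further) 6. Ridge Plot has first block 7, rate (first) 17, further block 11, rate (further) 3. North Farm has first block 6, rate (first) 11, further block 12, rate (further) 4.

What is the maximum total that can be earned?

280

Treat each block as its own option and order by rate: Ridge Plot/first 17 > Low Meadow/first 15 > North Farm/first 11 > Low Meadow/second 6 > North Farm/second 4 > Ridge Plot/second 3.
Ridge Plot first at 17: fill all 7 → 11 left.
Low Meadow/first (15): +10 → 1 left.
1 remain; put them into North Farm first at 11.
Total = 17×7 + 15×10 + 11×1 = 280.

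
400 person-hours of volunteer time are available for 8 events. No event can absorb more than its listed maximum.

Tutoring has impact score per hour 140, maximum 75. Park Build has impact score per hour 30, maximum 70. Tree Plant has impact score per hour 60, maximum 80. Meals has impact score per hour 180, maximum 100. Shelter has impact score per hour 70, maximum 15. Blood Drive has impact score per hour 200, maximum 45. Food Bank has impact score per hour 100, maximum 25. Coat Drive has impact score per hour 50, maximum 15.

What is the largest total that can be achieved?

47950

Order the events by impact score per hour: Blood Drive 200 > Meals 180 > Tutoring 140 > Food Bank 100 > Shelter 70 > Tree Plant 60 > Coat Drive 50 > Park Build 30.
Blood Drive: +45 to 45 (cap) ; 355 left.
Give Meals 100 to hit its cap of 100 ; 255 left.
Tutoring: +75 to 75 (cap) ; 180 left.
Food Bank: +25 to 25 (cap) ; 155 left.
Shelter: +15 to 15 (cap) ; 140 left.
Give Tree Plant 80 to hit its cap of 80 ; 60 left.
Coat Drive takes 15 to reach its cap of 15 ; 45 left.
Park Build has room for 70 but only 45 remain, so it gets 45.
Total = 140×75 + 30×45 + 60×80 + 180×100 + 70×15 + 200×45 + 100×25 + 50×15 = 47950.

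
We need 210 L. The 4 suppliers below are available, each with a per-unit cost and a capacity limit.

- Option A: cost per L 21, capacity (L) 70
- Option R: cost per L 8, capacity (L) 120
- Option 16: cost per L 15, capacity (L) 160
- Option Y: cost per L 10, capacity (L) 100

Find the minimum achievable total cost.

Use suppliers in increasing cost order.
Option R at 8: take all 120 L — 90 still needed.
Option Y at 10: take 90 of its 100 — requirement met.
Option 16, Option A: unused.
Cost = 120×8 + 90×10 = 1860.

1860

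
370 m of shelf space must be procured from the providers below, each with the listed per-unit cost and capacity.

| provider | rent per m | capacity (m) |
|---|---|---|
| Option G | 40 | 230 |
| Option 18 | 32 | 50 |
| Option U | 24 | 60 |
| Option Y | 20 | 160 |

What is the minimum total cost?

10240

Use providers in increasing cost order.
Option Y (20): use full 160 ; 210 m to go.
Option U at 24: take all 60 m ; 150 still needed.
Take 50 from Option 18 at 32 ; need 100 more.
Option G at 40: take 100 of its 230 ; requirement met.
Cost = 160×20 + 60×24 + 50×32 + 100×40 = 10240.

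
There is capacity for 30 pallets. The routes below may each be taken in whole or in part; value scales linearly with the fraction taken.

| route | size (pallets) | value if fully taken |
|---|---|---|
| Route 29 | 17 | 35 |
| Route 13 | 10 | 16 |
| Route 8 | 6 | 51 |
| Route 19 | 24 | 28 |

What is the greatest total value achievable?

Best value per unit of size first: Route 8 51/6≈8.5, Route 29 35/17≈2.06, Route 13 16/10≈1.6, Route 19 28/24≈1.17.
Take all of Route 8 (6 pallets, value 51) — 24 pallets left.
Route 29: take in full, 17 pallets for value 35 — 7 left.
Fill the last 7 pallets with part of Route 13: 7/10 of it earns 11.2.
Total value = 97.2.

97.2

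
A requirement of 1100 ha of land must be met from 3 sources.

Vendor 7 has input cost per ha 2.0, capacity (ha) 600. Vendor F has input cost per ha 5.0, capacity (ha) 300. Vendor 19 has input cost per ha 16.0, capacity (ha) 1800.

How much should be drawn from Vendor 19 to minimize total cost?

Use sources in increasing cost order.
Vendor 7 at 2.0: take all 600 ha → 500 still needed.
Vendor F (5.0): use full 300 → 200 ha to go.
Vendor 19 at 16.0: take 200 of its 1800 → requirement met.

200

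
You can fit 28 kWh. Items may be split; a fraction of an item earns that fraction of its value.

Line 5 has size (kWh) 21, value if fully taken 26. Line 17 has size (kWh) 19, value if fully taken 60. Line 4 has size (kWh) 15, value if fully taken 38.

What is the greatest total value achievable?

Sort by value density: Line 17 60/19≈3.16, Line 4 38/15≈2.53, Line 5 26/21≈1.24.
Take all of Line 17 (19 kWh, value 60) ; 9 kWh left.
Only 9 kWh remain; take 9/15 of Line 4 for value 38×9/15 = 22.8.
Total value = 82.8.

82.8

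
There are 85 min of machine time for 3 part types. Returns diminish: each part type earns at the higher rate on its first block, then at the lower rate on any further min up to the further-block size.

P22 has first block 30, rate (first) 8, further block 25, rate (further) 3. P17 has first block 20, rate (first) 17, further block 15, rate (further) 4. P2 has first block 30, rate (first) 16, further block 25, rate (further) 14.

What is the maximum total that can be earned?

Treat each block as its own option and order by rate: P17/first 17 > P2/first 16 > P2/second 14 > P22/first 8 > P17/second 4 > P22/second 3.
P17/first (17): +20 ; 65 left.
P2/first (16): +30 ; 35 left.
P2 second at 14: fill all 25 ; 10 left.
P22/first: +10 of 30 at 8; pool empty.
Total = 17×20 + 16×30 + 14×25 + 8×10 = 1250.

1250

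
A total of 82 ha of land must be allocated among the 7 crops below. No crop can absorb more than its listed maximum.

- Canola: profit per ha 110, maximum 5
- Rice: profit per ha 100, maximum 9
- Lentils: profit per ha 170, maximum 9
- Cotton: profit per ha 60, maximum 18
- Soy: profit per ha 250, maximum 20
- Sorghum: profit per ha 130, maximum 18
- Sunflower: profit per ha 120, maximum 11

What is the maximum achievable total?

12240

Rank by profit per ha: Soy 250 > Lentils 170 > Sorghum 130 > Sunflower 120 > Canola 110 > Rice 100 > Cotton 60.
Soy: +20 to 20 (cap) → 62 left.
Lentils takes 9 to reach its cap of 9 → 53 left.
Sorghum takes 18 to reach its cap of 18 → 35 left.
Sunflower: +11 to 11 (cap) → 24 left.
Canola takes 5 to reach its cap of 5 → 19 left.
Rice: +9 to 9 (cap) → 10 left.
Cotton: +10 (room for 18) → 10. Pool exhausted.
Total = 110×5 + 100×9 + 170×9 + 60×10 + 250×20 + 130×18 + 120×11 = 12240.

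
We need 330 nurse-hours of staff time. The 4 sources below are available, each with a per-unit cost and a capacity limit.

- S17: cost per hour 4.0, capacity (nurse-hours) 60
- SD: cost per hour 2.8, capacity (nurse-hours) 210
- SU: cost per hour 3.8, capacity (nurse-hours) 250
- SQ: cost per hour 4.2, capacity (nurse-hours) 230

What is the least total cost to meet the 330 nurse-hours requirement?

1044

Cheapest first:
SD at 2.8: take all 210 nurse-hours → 120 still needed.
Take 120 from SU at 3.8 to finish.
S17, SQ: unused.
Cost = 210×2.8 + 120×3.8 = 1044.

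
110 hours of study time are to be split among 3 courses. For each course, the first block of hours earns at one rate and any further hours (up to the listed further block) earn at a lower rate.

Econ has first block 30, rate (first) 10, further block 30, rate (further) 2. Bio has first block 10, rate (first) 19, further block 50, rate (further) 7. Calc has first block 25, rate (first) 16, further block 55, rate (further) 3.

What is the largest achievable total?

1205

Rank every tier by rate: Bio/T1 19 > Calc/T1 16 > Econ/T1 10 > Bio/T2 7 > Calc/T2 3 > Econ/T2 2.
Bio/T1 (19): +10 — 100 left.
Calc T1 at 16: fill all 25 — 75 left.
Econ/T1 (10): +30 — 45 left.
45 remain; put them into Bio T2 at 7.
Total = 19×10 + 16×25 + 10×30 + 7×45 = 1205.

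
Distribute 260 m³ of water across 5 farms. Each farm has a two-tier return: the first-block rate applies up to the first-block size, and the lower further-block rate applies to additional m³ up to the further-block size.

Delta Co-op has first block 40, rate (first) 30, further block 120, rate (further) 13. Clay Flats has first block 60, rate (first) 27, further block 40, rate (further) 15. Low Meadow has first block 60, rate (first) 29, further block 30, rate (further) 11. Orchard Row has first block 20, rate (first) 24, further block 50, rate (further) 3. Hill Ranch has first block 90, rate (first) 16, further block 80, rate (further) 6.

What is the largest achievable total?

6320

Order all 10 blocks by rate: Delta Co-op/first 30 > Low Meadow/first 29 > Clay Flats/first 27 > Orchard Row/first 24 > Hill Ranch/first 16 > Clay Flats/second 15 > Delta Co-op/second 13 > Low Meadow/second 11 > Hill Ranch/second 6 > Orchard Row/second 3.
Fill Delta Co-op first block (40 at 30) — 220 left.
Low Meadow first at 29: fill all 60 — 160 left.
Clay Flats first at 27: fill all 60 — 100 left.
Orchard Row first at 24: fill all 20 — 80 left.
Hill Ranch first at 16: only 80 left, fill 80.
Total = 30×40 + 29×60 + 27×60 + 24×20 + 16×80 = 6320.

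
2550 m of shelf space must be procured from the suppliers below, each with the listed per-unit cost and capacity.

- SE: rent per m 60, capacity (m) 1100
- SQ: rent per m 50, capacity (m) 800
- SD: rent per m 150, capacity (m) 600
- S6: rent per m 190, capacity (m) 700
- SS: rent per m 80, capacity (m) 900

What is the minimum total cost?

Fill from the cheapest supplier first.
SQ at 50: take all 800 m — 1750 still needed.
SE at 60: take all 1100 m — 650 still needed.
SS (80): take the remaining 650 — done.
SD, S6: unused.
Cost = 800×50 + 1100×60 + 650×80 = 158000.

158000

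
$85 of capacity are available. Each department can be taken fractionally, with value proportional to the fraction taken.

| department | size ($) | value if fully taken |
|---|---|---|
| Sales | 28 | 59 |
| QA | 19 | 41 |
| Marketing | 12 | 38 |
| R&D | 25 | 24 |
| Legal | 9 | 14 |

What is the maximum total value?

Rank by value-to-size ratio: Marketing 38/12≈3.17, QA 41/19≈2.16, Sales 59/28≈2.11, Legal 14/9≈1.56, R&D 24/25≈0.96.
All 12 $ of Marketing fit (value 38) — 73 remain.
QA: take in full, 19 $ for value 41 — 54 left.
Take all of Sales (28 $, value 59) — 26 $ left.
Legal: take in full, 9 $ for value 14 — 17 left.
Fill the last 17 $ with part of R&D: 17/25 of it earns 16.32.
Total value = 168.32.

168.32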